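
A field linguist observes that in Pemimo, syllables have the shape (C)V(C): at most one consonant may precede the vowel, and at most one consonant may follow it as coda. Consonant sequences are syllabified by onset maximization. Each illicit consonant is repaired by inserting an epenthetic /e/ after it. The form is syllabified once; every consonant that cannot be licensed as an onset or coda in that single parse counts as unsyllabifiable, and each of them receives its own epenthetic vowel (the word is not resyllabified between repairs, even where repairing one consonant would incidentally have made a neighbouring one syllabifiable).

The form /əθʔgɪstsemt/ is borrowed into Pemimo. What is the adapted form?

əθʔegɪstesemte

The consonants /ʔ/, /t/, /t/ cannot be parsed into a legal (C)V(C) syllable (at most one coda consonant is licensed; onsets are limited to one consonant).
Inserting the epenthetic vowel yields /ʔ/ → /ʔe/, /t/ → /te/, /t/ → /te/.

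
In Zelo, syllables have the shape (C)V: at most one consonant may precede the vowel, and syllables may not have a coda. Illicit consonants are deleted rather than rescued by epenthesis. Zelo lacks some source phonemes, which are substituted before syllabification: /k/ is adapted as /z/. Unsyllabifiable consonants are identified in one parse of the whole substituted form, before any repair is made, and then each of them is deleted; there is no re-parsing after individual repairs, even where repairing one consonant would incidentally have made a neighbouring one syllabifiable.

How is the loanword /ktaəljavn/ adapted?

Substitution: /k/ → /z/, giving /ztaəljavn/.
The consonants /z/, /l/, /v/, /n/ cannot be parsed into a legal (C)V syllable (no codas are permitted; onsets are limited to one consonant).
Deletion applies to /z/, /l/, /v/, /n/.

taəja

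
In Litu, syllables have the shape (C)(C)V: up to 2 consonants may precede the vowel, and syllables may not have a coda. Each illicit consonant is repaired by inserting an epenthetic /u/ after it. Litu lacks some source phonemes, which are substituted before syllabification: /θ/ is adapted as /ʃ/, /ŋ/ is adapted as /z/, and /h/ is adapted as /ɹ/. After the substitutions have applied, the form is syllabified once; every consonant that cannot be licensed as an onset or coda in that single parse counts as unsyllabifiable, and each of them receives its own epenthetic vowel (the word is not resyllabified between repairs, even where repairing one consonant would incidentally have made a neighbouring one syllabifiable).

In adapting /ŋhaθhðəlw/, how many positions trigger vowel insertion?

3

After substitution the input is /zɹaʃɹðəlw/.
The unsyllabifiable consonants are /ʃ/, /l/, /w/; each receives one epenthetic vowel.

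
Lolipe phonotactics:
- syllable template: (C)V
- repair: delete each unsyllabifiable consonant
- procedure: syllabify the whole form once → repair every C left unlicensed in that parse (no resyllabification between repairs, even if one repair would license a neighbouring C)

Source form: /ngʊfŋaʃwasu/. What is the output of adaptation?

gʊŋawasu

Syllabifying with onset maximization leaves /n/, /f/, /ʃ/ stranded (no codas are permitted; onsets are limited to one consonant).
Deletion applies to /n/, /f/, /ʃ/.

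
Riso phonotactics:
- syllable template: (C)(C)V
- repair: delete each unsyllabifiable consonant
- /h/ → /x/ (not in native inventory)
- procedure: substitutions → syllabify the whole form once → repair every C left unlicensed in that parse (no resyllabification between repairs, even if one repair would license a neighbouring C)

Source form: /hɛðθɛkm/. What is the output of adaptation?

xɛðθɛ

Substitution: /h/ → /x/, giving /xɛðθɛkm/.
The consonants /k/, /m/ cannot be parsed into a legal (C)(C)V syllable (no codas are permitted; onsets may contain at most 2 consonants).
Deletion applies to /k/, /m/.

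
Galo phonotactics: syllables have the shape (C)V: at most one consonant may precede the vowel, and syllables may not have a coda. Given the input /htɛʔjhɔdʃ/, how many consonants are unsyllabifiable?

5

The consonants /h/, /ʔ/, /j/, /d/, /ʃ/ cannot be parsed into a legal (C)V syllable (no codas are permitted; onsets are limited to one consonant).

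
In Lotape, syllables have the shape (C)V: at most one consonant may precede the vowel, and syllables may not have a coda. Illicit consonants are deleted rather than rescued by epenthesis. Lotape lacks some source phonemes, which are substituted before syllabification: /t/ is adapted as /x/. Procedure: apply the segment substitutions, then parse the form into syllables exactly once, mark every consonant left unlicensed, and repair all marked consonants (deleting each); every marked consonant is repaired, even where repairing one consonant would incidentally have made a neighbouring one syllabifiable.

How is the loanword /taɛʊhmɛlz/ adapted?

Substitution: /t/ → /x/, giving /xaɛʊhmɛlz/.
Under (C)V, the unsyllabifiable consonants are /h/, /l/, /z/ (no codas are permitted; onsets are limited to one consonant).
Deletion applies to /h/, /l/, /z/.

xaɛʊmɛ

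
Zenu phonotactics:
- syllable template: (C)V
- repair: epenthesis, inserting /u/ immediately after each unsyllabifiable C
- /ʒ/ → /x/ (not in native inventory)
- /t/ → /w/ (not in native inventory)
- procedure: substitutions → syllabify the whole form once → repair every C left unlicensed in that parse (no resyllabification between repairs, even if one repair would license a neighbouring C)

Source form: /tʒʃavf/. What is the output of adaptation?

Substitution: /t/ → /w/, /ʒ/ → /x/, giving /wxʃavf/.
The consonants /w/, /x/, /v/, /f/ cannot be parsed into a legal (C)V syllable (no codas are permitted; onsets are limited to one consonant).
Inserting the epenthetic vowel yields /w/ → /wu/, /x/ → /xu/, /v/ → /vu/, /f/ → /fu/.

wuxuʃavufu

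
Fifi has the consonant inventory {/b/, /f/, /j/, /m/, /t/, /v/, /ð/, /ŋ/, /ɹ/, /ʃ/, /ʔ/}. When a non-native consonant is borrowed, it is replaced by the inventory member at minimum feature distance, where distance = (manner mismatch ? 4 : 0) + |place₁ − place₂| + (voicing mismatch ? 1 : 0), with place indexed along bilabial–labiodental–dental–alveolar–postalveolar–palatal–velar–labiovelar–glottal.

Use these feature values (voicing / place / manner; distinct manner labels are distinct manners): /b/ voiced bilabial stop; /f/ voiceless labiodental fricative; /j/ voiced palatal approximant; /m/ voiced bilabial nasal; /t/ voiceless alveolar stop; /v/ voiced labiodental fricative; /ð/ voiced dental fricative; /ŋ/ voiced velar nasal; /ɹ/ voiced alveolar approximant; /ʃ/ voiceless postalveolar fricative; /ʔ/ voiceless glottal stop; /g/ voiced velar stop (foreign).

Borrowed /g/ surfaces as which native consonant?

/ʔ/ is closest: same manner (stop), place distance 2 (velar→glottal), voicing differs (+1); total 3. Next closest is /t/ at distance 4.

ʔ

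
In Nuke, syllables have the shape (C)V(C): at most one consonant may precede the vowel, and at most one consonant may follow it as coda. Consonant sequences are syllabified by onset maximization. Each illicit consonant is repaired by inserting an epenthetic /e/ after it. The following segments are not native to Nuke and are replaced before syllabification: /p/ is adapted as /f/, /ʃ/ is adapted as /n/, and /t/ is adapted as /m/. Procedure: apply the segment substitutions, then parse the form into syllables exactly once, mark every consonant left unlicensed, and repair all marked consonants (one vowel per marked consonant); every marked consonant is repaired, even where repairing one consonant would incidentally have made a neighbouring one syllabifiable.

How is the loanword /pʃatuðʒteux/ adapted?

Substitution: /p/ → /f/, /ʃ/ → /n/, /t/ → /m/, giving /fnamuðʒmeux/.
Under (C)V(C), the unsyllabifiable consonants are /f/, /ʒ/ (at most one coda consonant is licensed; onsets are limited to one consonant).
Each unlicensed consonant becomes the onset of a new syllable: /f/ → /fe/, /ʒ/ → /ʒe/.

fenamuðʒemeux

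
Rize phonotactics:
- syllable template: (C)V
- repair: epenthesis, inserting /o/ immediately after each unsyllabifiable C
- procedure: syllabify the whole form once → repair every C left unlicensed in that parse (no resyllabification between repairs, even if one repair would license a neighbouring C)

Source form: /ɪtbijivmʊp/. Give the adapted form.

Syllabifying with onset maximization leaves /t/, /v/, /p/ stranded (no codas are permitted; onsets are limited to one consonant).
Each unlicensed consonant becomes the onset of a new syllable: /t/ → /to/, /v/ → /vo/, /p/ → /po/.

ɪtobijivomʊpo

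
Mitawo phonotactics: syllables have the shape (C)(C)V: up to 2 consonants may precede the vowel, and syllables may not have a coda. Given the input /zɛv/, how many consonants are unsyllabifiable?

1

Under (C)(C)V, the unsyllabifiable consonants are /v/ (no codas are permitted; onsets may contain at most 2 consonants).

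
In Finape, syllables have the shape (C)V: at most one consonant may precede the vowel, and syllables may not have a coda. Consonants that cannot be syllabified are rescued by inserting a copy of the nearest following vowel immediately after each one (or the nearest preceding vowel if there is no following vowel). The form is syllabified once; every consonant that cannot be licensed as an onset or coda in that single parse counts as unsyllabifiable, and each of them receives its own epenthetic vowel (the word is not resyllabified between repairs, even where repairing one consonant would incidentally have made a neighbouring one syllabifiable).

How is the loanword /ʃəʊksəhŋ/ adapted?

Syllabifying with onset maximization leaves /k/, /h/, /ŋ/ stranded (no codas are permitted; onsets are limited to one consonant).
Epenthesis after each stranded consonant: /k/ → /kə/, /h/ → /hə/, /ŋ/ → /ŋə/.

ʃəʊkəsəhəŋə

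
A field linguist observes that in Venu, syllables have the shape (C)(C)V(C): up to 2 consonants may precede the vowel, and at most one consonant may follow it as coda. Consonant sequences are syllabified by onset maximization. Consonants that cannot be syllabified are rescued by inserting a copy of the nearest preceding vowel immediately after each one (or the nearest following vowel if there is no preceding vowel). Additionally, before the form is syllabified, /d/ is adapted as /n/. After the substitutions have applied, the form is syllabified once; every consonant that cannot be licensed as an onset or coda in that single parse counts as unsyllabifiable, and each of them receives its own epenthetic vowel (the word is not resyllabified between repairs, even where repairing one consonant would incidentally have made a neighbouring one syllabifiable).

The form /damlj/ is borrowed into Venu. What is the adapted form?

Substitution: /d/ → /n/, giving /namlj/.
Syllabifying with onset maximization leaves /l/, /j/ stranded (at most one coda consonant is licensed; onsets may contain at most 2 consonants).
Epenthesis after each stranded consonant: /l/ → /la/, /j/ → /ja/.

namlaja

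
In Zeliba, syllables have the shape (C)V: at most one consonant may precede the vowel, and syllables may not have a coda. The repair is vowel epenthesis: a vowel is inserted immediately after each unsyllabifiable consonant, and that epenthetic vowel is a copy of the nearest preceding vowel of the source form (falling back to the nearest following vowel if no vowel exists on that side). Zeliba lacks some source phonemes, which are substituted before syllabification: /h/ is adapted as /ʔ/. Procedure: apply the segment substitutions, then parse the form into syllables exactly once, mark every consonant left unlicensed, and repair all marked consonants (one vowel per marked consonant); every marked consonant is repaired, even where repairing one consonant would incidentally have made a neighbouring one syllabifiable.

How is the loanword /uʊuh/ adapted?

Substitution: /h/ → /ʔ/, giving /uʊuʔ/.
Syllabifying with onset maximization leaves /ʔ/ stranded (no codas are permitted; onsets are limited to one consonant).
Epenthesis after each stranded consonant: /ʔ/ → /ʔu/.

uʊuʔu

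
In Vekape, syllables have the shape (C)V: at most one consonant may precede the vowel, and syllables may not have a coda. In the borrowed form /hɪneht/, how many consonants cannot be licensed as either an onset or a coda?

The consonants /h/, /t/ cannot be parsed into a legal (C)V syllable (no codas are permitted; onsets are limited to one consonant).

2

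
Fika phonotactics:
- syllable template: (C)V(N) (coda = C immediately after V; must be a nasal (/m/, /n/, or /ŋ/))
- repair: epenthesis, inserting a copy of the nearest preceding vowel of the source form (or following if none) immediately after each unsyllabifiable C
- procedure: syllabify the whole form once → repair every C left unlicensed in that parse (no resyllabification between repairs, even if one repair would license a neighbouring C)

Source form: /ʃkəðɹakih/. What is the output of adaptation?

Syllabifying with onset maximization leaves /ʃ/, /ð/, /h/ stranded (only a nasal (/m/, /n/, or /ŋ/) is licensed in coda position; onsets are limited to one consonant).
Inserting the epenthetic vowel yields /ʃ/ → /ʃə/, /ð/ → /ðə/, /h/ → /hi/.

ʃəkəðəɹakihi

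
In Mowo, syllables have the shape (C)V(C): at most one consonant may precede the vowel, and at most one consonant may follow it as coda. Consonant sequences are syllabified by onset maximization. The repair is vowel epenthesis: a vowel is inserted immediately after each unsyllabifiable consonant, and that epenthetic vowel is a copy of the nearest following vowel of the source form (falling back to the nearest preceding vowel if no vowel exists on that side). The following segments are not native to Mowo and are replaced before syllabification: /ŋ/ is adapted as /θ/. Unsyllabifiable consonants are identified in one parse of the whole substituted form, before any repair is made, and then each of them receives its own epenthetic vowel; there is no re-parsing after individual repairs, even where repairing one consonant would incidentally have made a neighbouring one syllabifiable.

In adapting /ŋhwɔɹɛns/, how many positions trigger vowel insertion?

3

After substitution the input is /θhwɔɹɛns/.
The unsyllabifiable consonants are /θ/, /h/, /s/; each receives one epenthetic vowel.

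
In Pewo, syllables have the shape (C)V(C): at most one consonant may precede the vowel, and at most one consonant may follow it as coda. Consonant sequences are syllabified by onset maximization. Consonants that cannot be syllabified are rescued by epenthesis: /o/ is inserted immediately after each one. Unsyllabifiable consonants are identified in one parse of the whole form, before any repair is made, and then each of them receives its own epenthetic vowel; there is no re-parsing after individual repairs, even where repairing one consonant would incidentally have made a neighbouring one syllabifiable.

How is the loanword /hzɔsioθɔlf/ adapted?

hozɔsioθɔlfo

The consonants /h/, /f/ cannot be parsed into a legal (C)V(C) syllable (at most one coda consonant is licensed; onsets are limited to one consonant).
Each unlicensed consonant becomes the onset of a new syllable: /h/ → /ho/, /f/ → /fo/.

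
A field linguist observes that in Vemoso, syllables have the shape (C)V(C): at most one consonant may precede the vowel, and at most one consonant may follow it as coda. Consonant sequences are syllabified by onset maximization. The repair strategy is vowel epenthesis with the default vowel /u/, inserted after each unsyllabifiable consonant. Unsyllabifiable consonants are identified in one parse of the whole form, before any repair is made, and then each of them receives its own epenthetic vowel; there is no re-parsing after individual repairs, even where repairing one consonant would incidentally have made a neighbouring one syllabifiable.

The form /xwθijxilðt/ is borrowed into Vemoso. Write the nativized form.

The consonants /x/, /w/, /ð/, /t/ cannot be parsed into a legal (C)V(C) syllable (at most one coda consonant is licensed; onsets are limited to one consonant).
Each unlicensed consonant becomes the onset of a new syllable: /x/ → /xu/, /w/ → /wu/, /ð/ → /ðu/, /t/ → /tu/.

xuwuθijxilðutu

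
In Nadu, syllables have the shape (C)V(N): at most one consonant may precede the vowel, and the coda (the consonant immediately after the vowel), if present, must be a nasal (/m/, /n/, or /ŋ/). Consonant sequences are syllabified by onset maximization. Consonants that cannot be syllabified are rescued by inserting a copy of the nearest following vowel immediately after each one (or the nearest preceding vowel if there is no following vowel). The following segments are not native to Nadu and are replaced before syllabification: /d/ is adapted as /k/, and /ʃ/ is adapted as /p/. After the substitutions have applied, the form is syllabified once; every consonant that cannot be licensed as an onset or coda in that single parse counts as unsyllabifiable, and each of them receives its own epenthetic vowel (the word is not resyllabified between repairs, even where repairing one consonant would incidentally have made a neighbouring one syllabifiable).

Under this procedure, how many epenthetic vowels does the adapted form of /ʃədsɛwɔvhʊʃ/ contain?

3

After substitution the input is /pəksɛwɔvhʊp/.
The unsyllabifiable consonants are /k/, /v/, /p/; each receives one epenthetic vowel.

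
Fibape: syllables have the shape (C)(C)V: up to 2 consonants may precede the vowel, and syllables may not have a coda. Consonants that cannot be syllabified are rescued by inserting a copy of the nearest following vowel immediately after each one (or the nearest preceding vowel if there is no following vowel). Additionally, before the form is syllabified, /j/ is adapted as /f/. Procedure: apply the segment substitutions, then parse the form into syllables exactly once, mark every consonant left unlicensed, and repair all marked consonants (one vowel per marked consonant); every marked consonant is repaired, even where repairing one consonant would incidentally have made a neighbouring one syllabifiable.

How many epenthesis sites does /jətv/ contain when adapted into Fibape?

After substitution the input is /fətv/.
The unsyllabifiable consonants are /t/, /v/; each receives one epenthetic vowel.

2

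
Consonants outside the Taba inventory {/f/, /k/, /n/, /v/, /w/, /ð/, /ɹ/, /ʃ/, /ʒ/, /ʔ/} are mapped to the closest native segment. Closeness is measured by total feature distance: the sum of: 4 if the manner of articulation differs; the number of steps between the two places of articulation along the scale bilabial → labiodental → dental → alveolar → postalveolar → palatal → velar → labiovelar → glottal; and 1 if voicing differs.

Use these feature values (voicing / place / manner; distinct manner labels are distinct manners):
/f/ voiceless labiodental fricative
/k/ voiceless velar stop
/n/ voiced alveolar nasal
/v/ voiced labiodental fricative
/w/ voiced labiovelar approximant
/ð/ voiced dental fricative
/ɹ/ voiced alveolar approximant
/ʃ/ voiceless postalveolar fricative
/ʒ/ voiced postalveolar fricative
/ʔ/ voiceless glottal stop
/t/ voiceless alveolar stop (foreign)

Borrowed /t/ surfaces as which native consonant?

k

/k/ is closest: same manner (stop), place distance 3 (alveolar→velar), same voicing; total 3. Next closest is /n/ at distance 5.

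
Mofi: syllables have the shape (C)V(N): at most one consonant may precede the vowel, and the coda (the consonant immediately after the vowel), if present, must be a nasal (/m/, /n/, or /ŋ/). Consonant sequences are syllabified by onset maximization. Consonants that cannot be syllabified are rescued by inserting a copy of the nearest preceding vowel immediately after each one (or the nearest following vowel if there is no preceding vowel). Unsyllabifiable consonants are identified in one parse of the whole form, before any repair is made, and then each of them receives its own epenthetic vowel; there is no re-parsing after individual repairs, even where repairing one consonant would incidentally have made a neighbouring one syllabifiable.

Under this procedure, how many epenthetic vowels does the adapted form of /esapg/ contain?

The unsyllabifiable consonants are /p/, /g/; each receives one epenthetic vowel.

2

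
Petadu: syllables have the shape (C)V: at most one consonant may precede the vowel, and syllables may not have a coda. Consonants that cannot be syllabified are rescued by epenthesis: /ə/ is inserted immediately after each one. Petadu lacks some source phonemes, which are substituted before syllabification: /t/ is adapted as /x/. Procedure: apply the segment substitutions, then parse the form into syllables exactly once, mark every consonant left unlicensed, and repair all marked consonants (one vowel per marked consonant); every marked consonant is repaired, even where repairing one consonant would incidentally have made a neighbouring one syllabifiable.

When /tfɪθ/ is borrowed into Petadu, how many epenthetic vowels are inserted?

2

After substitution the input is /xfɪθ/.
The unsyllabifiable consonants are /x/, /θ/; each receives one epenthetic vowel.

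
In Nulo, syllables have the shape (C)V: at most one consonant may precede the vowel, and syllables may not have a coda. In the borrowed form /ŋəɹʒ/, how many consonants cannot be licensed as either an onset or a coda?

Under (C)V, the unsyllabifiable consonants are /ɹ/, /ʒ/ (no codas are permitted; onsets are limited to one consonant).

2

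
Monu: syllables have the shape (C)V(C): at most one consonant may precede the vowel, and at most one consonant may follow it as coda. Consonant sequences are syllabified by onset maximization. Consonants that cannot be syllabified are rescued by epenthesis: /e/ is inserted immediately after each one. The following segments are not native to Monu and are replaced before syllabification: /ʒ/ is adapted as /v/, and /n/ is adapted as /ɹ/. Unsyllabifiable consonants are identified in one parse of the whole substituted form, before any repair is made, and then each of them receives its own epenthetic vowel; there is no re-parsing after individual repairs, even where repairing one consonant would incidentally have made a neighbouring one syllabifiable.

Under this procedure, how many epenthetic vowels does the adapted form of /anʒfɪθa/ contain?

1

After substitution the input is /aɹvfɪθa/.
The unsyllabifiable consonants are /v/; each receives one epenthetic vowel.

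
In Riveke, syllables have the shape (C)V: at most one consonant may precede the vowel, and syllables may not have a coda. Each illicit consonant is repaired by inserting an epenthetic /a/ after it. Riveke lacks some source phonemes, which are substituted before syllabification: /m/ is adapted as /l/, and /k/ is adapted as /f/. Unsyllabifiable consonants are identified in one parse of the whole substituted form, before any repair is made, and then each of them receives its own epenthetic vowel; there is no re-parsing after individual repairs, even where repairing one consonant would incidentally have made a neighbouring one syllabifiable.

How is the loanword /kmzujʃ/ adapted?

Substitution: /k/ → /f/, /m/ → /l/, giving /flzujʃ/.
Under (C)V, the unsyllabifiable consonants are /f/, /l/, /j/, /ʃ/ (no codas are permitted; onsets are limited to one consonant).
Inserting the epenthetic vowel yields /f/ → /fa/, /l/ → /la/, /j/ → /ja/, /ʃ/ → /ʃa/.

falazujaʃa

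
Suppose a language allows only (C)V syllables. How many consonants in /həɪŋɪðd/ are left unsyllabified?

Under (C)V, the unsyllabifiable consonants are /ð/, /d/ (no codas are permitted; onsets are limited to one consonant).

2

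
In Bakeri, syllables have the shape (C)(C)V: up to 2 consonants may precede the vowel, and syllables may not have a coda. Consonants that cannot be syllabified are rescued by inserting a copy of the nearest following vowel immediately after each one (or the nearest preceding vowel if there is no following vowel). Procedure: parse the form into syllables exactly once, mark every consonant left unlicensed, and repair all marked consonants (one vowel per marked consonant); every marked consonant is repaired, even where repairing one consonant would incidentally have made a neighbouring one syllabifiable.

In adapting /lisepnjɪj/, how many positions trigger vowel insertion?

The unsyllabifiable consonants are /p/, /j/; each receives one epenthetic vowel.

2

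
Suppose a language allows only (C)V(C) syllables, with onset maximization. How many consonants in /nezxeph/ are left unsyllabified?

1

Under (C)V(C), the unsyllabifiable consonants are /h/ (at most one coda consonant is licensed; onsets are limited to one consonant).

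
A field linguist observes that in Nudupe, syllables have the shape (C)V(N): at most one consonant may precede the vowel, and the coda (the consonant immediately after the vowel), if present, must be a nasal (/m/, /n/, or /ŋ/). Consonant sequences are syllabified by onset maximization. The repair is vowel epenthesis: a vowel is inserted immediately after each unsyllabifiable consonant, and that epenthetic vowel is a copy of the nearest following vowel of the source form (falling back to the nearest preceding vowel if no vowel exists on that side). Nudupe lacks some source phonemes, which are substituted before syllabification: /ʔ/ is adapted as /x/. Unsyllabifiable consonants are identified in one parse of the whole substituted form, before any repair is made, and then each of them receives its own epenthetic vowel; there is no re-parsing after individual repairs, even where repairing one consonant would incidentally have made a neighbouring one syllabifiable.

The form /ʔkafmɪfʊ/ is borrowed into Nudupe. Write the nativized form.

Substitution: /ʔ/ → /x/, giving /xkafmɪfʊ/.
Syllabifying with onset maximization leaves /x/, /f/ stranded (only a nasal (/m/, /n/, or /ŋ/) is licensed in coda position; onsets are limited to one consonant).
Inserting the epenthetic vowel yields /x/ → /xa/, /f/ → /fɪ/.

xakafɪmɪfʊ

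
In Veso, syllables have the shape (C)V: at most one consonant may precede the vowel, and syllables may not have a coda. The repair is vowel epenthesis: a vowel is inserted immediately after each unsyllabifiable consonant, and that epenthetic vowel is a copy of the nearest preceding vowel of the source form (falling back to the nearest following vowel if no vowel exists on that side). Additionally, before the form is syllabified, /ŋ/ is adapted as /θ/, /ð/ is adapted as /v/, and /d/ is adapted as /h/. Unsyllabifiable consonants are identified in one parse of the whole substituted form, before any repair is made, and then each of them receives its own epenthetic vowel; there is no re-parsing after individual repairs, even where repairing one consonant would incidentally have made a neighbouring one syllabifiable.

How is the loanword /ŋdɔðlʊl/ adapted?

θɔhɔvɔlʊlʊ

Substitution: /ŋ/ → /θ/, /d/ → /h/, /ð/ → /v/, giving /θhɔvlʊl/.
The consonants /θ/, /v/, /l/ cannot be parsed into a legal (C)V syllable (no codas are permitted; onsets are limited to one consonant).
Inserting the epenthetic vowel yields /θ/ → /θɔ/, /v/ → /vɔ/, /l/ → /lʊ/.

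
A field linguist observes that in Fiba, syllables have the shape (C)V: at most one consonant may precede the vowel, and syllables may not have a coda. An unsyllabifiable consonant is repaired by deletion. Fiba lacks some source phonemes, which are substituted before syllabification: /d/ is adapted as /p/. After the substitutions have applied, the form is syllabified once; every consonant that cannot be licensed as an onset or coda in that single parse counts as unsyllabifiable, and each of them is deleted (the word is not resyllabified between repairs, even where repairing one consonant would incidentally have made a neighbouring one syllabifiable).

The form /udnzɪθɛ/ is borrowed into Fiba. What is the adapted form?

Substitution: /d/ → /p/, giving /upnzɪθɛ/.
Syllabifying with onset maximization leaves /p/, /n/ stranded (no codas are permitted; onsets are limited to one consonant).
Deletion applies to /p/, /n/.

uzɪθɛ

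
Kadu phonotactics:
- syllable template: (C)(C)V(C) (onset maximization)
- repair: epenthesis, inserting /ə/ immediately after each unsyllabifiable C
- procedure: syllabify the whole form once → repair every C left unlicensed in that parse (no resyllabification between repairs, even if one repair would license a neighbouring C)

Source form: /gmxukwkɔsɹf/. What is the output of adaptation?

Under (C)(C)V(C), the unsyllabifiable consonants are /g/, /ɹ/, /f/ (at most one coda consonant is licensed; onsets may contain at most 2 consonants).
Epenthesis after each stranded consonant: /g/ → /gə/, /ɹ/ → /ɹə/, /f/ → /fə/.

gəmxukwkɔsɹəfə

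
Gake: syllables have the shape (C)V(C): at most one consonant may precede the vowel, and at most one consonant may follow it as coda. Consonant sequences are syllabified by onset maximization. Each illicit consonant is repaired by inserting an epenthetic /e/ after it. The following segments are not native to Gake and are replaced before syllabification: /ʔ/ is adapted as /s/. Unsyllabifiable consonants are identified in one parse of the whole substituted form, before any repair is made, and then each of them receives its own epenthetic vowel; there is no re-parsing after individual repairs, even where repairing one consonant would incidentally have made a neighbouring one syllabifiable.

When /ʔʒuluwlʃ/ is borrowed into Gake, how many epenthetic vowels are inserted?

3

After substitution the input is /sʒuluwlʃ/.
The unsyllabifiable consonants are /s/, /l/, /ʃ/; each receives one epenthetic vowel.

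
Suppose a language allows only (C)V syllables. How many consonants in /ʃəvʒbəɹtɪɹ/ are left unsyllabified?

4

The consonants /v/, /ʒ/, /ɹ/, /ɹ/ cannot be parsed into a legal (C)V syllable (no codas are permitted; onsets are limited to one consonant).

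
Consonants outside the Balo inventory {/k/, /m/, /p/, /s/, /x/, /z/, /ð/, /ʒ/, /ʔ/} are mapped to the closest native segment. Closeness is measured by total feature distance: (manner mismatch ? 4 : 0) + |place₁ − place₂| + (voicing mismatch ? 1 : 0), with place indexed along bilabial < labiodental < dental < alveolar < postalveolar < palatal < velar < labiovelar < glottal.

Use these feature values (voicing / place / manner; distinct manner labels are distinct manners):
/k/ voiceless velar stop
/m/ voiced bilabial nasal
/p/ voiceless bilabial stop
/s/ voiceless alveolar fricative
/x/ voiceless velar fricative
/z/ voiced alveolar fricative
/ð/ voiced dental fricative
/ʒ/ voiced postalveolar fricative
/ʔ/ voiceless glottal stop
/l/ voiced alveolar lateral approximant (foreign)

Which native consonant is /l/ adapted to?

z

/z/ is closest: manner differs (lateral approximant→fricative, +4), place distance 0 (alveolar→alveolar), same voicing; total 4. Next closest is /s/ at distance 5.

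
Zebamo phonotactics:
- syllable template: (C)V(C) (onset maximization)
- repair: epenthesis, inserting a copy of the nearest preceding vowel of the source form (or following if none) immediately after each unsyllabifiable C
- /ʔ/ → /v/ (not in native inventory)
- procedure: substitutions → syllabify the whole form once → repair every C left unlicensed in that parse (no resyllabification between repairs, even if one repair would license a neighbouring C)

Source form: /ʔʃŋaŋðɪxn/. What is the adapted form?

Substitution: /ʔ/ → /v/, giving /vʃŋaŋðɪxn/.
The consonants /v/, /ʃ/, /n/ cannot be parsed into a legal (C)V(C) syllable (at most one coda consonant is licensed; onsets are limited to one consonant).
Inserting the epenthetic vowel yields /v/ → /va/, /ʃ/ → /ʃa/, /n/ → /nɪ/.

vaʃaŋaŋðɪxnɪ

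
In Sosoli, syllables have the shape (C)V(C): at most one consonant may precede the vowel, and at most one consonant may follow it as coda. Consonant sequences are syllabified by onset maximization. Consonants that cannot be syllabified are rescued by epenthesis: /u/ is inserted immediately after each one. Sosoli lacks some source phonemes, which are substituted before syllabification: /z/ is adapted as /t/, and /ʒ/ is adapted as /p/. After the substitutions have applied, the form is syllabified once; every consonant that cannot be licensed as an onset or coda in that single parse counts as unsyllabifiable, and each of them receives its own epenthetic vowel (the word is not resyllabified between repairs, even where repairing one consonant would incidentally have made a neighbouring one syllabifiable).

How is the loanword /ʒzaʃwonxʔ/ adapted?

putaʃwonxuʔu

Substitution: /ʒ/ → /p/, /z/ → /t/, giving /ptaʃwonxʔ/.
Under (C)V(C), the unsyllabifiable consonants are /p/, /x/, /ʔ/ (at most one coda consonant is licensed; onsets are limited to one consonant).
Epenthesis after each stranded consonant: /p/ → /pu/, /x/ → /xu/, /ʔ/ → /ʔu/.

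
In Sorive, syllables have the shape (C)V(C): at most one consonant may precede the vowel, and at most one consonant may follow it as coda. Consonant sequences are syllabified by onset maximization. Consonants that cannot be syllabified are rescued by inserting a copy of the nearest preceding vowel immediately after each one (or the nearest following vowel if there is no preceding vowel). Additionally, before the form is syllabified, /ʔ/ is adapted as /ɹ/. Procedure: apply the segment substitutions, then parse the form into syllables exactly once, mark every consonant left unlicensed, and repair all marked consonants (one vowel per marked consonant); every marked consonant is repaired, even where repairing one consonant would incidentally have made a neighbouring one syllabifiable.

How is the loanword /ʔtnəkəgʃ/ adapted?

ɹətənəkəgʃə

Substitution: /ʔ/ → /ɹ/, giving /ɹtnəkəgʃ/.
Syllabifying with onset maximization leaves /ɹ/, /t/, /ʃ/ stranded (at most one coda consonant is licensed; onsets are limited to one consonant).
Inserting the epenthetic vowel yields /ɹ/ → /ɹə/, /t/ → /tə/, /ʃ/ → /ʃə/.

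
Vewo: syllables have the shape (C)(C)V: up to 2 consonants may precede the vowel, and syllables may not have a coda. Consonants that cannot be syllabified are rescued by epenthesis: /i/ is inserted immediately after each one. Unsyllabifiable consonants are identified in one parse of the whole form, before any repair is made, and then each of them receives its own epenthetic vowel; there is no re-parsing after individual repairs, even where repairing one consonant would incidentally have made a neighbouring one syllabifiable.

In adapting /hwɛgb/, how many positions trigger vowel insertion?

The unsyllabifiable consonants are /g/, /b/; each receives one epenthetic vowel.

2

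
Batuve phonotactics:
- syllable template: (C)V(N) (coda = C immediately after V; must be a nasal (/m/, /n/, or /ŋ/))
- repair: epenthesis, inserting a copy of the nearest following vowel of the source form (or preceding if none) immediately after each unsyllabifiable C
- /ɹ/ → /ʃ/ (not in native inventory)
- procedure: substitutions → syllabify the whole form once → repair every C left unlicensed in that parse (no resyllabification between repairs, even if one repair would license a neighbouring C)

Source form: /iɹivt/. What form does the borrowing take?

iʃiviti

Substitution: /ɹ/ → /ʃ/, giving /iʃivt/.
The consonants /v/, /t/ cannot be parsed into a legal (C)V(N) syllable (only a nasal (/m/, /n/, or /ŋ/) is licensed in coda position; onsets are limited to one consonant).
Epenthesis after each stranded consonant: /v/ → /vi/, /t/ → /ti/.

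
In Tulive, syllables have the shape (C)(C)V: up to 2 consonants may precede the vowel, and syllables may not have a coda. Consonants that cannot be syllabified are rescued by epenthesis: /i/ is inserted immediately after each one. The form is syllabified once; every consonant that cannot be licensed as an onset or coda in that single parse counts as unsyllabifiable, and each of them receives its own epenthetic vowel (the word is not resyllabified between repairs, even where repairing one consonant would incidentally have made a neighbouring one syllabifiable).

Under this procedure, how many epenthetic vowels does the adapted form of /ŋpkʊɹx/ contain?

The unsyllabifiable consonants are /ŋ/, /ɹ/, /x/; each receives one epenthetic vowel.

3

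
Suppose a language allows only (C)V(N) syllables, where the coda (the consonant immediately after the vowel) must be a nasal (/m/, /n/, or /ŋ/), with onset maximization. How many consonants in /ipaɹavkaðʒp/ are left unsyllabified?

Syllabifying with onset maximization leaves /v/, /ð/, /ʒ/, /p/ stranded (only a nasal (/m/, /n/, or /ŋ/) is licensed in coda position; onsets are limited to one consonant).

4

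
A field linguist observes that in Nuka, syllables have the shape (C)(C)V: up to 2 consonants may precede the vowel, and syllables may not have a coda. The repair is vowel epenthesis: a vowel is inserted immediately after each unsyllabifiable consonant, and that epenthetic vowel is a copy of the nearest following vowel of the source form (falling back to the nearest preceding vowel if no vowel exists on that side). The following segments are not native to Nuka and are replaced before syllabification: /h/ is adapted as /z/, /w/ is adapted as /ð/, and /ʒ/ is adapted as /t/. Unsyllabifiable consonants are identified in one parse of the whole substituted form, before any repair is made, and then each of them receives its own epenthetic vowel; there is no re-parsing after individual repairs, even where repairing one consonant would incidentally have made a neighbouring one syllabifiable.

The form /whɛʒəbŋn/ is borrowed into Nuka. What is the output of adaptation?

ðzɛtəbəŋənə

Substitution: /w/ → /ð/, /h/ → /z/, /ʒ/ → /t/, giving /ðzɛtəbŋn/.
The consonants /b/, /ŋ/, /n/ cannot be parsed into a legal (C)(C)V syllable (no codas are permitted; onsets may contain at most 2 consonants).
Epenthesis after each stranded consonant: /b/ → /bə/, /ŋ/ → /ŋə/, /n/ → /nə/.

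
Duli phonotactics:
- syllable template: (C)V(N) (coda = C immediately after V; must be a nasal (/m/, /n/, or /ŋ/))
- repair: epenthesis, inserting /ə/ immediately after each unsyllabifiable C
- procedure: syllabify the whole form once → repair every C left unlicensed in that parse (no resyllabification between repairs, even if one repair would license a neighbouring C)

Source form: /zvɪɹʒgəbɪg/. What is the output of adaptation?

zəvɪɹəʒəgəbɪgə

Syllabifying with onset maximization leaves /z/, /ɹ/, /ʒ/, /g/ stranded (only a nasal (/m/, /n/, or /ŋ/) is licensed in coda position; onsets are limited to one consonant).
Inserting the epenthetic vowel yields /z/ → /zə/, /ɹ/ → /ɹə/, /ʒ/ → /ʒə/, /g/ → /gə/.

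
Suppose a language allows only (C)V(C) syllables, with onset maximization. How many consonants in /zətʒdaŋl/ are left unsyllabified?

Syllabifying with onset maximization leaves /ʒ/, /l/ stranded (at most one coda consonant is licensed; onsets are limited to one consonant).

2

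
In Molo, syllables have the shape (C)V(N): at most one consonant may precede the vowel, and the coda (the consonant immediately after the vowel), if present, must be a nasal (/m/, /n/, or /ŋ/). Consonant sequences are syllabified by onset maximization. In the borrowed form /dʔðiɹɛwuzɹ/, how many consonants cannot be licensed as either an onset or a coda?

Under (C)V(N), the unsyllabifiable consonants are /d/, /ʔ/, /z/, /ɹ/ (only a nasal (/m/, /n/, or /ŋ/) is licensed in coda position; onsets are limited to one consonant).

4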